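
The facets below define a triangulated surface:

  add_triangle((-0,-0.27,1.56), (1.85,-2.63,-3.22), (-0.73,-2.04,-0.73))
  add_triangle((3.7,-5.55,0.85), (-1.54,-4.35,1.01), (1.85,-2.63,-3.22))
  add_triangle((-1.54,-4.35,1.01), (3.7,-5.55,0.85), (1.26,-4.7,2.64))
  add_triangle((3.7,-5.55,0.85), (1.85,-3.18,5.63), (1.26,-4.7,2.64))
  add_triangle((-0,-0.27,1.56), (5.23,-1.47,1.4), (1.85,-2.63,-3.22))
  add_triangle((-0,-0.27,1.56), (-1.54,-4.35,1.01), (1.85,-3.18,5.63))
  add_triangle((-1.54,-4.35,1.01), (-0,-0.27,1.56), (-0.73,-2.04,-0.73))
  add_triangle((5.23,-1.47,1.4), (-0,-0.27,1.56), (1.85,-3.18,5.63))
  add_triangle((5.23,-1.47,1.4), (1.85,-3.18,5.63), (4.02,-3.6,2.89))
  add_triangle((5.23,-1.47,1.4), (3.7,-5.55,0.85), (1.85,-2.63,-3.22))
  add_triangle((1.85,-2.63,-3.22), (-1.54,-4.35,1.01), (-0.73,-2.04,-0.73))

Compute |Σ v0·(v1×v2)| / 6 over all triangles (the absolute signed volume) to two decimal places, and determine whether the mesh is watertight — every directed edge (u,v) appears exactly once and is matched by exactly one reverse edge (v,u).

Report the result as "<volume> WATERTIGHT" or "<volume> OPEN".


Per-triangle v0·(v1×v2)/6:
  t1: -1.6470
  t2: +14.8481
  t3: +7.2905
  t4: +8.4324
  t5: -3.7436
  t6: +2.8914
  t7: -0.0750
  t8: +2.4086
  t9: +6.8499
  t10: +14.3472
  t11: +2.4486
Σ = +54.0510 → |volume| = 54.05

Directed edges: 33 total; 7 unmatched, e.g. (1.26,-4.7,2.64)→(-1.54,-4.35,1.01) → open.

54.05 OPEN


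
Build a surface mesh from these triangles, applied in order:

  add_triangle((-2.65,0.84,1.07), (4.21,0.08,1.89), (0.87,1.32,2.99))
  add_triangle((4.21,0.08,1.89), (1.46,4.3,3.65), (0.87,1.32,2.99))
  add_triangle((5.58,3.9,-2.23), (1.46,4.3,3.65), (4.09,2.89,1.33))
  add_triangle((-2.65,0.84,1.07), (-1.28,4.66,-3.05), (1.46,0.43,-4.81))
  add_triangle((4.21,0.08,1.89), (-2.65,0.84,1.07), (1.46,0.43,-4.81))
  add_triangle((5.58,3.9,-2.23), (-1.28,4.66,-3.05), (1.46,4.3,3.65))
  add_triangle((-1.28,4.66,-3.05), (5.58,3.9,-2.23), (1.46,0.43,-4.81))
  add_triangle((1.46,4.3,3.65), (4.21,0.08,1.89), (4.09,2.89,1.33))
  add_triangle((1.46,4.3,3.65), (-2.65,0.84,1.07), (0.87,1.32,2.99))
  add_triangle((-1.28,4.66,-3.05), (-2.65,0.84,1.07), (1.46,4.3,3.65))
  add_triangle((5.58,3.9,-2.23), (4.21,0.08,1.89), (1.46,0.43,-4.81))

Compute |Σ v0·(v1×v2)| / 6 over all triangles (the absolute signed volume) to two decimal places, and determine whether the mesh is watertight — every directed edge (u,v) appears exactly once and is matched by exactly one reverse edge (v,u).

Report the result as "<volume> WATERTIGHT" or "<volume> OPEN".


113.56 OPEN

Per-triangle v0·(v1×v2)/6:
  t1: +0.4427
  t2: +5.0535
  t3: +8.9182
  t4: +6.5237
  t5: -4.0522
  t6: +32.7320
  t7: +23.7890
  t8: +7.4263
  t9: +4.0406
  t10: +15.4690
  t11: +13.2131
Σ = +113.5559 → |volume| = 113.56

Directed edges: 33 total; 3 unmatched, e.g. (4.09,2.89,1.33)→(5.58,3.9,-2.23) → open.


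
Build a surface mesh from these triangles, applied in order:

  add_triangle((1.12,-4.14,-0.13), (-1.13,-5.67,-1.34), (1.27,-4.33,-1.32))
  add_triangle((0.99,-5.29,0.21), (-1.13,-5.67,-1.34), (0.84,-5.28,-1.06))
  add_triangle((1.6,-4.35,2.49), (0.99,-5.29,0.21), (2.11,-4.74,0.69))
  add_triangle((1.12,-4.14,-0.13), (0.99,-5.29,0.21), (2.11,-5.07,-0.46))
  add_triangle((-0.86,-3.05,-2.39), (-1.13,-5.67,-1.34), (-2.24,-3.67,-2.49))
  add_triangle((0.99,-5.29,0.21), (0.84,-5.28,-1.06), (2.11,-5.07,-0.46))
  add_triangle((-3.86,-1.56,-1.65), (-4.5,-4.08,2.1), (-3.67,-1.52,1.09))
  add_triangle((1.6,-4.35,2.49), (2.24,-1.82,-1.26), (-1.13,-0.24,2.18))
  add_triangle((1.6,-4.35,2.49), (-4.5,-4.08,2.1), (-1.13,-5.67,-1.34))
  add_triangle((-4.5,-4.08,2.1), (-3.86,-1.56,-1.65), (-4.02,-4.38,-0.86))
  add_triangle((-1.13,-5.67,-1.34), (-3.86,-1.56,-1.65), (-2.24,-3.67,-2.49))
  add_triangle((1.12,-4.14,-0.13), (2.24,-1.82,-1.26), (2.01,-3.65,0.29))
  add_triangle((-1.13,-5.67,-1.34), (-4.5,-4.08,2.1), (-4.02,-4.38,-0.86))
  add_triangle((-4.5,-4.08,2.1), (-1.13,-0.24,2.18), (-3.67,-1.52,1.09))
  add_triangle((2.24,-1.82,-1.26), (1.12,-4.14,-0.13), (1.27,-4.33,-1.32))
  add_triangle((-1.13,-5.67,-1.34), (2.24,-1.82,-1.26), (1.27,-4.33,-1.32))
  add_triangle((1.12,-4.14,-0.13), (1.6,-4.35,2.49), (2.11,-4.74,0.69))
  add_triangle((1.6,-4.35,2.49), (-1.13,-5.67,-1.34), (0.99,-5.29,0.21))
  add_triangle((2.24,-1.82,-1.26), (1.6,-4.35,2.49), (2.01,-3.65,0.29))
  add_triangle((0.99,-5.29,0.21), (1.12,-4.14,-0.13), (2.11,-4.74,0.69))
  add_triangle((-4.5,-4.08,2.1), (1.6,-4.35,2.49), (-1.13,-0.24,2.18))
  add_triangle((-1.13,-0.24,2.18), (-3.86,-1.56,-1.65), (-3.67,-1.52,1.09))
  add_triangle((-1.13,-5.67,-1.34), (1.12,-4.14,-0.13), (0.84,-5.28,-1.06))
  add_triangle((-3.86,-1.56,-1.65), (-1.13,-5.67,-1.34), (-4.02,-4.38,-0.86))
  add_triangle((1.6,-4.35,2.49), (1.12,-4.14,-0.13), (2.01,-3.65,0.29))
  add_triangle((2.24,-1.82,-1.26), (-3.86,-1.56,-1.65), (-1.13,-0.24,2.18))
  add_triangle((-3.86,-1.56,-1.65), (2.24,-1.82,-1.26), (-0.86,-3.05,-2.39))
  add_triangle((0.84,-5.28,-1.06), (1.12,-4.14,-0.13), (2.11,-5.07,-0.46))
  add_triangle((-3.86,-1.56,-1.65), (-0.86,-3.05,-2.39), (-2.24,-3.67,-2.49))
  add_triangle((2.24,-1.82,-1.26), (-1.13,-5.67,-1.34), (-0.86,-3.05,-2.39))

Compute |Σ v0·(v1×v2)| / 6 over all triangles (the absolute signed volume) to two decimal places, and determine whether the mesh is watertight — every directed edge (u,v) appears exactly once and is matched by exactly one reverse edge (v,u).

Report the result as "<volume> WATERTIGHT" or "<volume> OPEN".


Per-triangle v0·(v1×v2)/6:
  t1: +2.2554
  t2: +2.2483
  t3: +2.1508
  t4: -0.1001
  t5: +1.9930
  t6: +1.3861
  t7: +3.7728
  t8: +0.2928
  t9: +19.4007
  t10: +5.8834
  t11: +3.6156
  t12: +1.3366
  t13: +8.5029
  t14: +2.6067
  t15: +1.3460
  t16: +0.9430
  t17: -1.2551
  t18: +3.3922
  t19: +0.9349
  t20: +0.4701
  t21: +9.0944
  t22: +0.4337
  t23: -1.1719
  t24: +4.3980
  t25: +1.7351
  t26: -4.3599
  t27: +0.3095
  t28: -0.5777
  t29: +0.9327
  t30: +4.3032
Σ = +76.2733 → |volume| = 76.27

Directed edges: 90 total, each appears once with its reverse present → watertight.

76.27 WATERTIGHT


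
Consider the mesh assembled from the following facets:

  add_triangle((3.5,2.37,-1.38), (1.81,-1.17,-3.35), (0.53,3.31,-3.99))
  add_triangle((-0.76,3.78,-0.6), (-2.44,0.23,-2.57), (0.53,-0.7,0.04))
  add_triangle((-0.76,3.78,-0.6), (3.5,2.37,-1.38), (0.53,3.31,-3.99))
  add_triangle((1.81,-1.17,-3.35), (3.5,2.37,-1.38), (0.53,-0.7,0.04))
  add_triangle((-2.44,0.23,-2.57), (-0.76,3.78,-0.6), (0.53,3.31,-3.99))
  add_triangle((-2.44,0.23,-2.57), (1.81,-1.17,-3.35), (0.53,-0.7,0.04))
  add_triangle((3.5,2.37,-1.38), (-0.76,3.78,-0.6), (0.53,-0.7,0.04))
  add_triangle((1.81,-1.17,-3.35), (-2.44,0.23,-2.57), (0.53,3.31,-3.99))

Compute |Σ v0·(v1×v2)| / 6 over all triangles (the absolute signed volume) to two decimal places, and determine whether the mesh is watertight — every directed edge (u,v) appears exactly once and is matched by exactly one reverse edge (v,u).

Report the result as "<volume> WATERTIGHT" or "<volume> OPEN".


Per-triangle v0·(v1×v2)/6:
  t1: +9.8222
  t2: -0.7285
  t3: +7.9235
  t4: +1.9764
  t5: +7.1330
  t6: +1.1789
  t7: +0.0680
  t8: +9.0308
Σ = +36.4042 → |volume| = 36.40

Directed edges: 24 total, each appears once with its reverse present → watertight.

36.40 WATERTIGHT


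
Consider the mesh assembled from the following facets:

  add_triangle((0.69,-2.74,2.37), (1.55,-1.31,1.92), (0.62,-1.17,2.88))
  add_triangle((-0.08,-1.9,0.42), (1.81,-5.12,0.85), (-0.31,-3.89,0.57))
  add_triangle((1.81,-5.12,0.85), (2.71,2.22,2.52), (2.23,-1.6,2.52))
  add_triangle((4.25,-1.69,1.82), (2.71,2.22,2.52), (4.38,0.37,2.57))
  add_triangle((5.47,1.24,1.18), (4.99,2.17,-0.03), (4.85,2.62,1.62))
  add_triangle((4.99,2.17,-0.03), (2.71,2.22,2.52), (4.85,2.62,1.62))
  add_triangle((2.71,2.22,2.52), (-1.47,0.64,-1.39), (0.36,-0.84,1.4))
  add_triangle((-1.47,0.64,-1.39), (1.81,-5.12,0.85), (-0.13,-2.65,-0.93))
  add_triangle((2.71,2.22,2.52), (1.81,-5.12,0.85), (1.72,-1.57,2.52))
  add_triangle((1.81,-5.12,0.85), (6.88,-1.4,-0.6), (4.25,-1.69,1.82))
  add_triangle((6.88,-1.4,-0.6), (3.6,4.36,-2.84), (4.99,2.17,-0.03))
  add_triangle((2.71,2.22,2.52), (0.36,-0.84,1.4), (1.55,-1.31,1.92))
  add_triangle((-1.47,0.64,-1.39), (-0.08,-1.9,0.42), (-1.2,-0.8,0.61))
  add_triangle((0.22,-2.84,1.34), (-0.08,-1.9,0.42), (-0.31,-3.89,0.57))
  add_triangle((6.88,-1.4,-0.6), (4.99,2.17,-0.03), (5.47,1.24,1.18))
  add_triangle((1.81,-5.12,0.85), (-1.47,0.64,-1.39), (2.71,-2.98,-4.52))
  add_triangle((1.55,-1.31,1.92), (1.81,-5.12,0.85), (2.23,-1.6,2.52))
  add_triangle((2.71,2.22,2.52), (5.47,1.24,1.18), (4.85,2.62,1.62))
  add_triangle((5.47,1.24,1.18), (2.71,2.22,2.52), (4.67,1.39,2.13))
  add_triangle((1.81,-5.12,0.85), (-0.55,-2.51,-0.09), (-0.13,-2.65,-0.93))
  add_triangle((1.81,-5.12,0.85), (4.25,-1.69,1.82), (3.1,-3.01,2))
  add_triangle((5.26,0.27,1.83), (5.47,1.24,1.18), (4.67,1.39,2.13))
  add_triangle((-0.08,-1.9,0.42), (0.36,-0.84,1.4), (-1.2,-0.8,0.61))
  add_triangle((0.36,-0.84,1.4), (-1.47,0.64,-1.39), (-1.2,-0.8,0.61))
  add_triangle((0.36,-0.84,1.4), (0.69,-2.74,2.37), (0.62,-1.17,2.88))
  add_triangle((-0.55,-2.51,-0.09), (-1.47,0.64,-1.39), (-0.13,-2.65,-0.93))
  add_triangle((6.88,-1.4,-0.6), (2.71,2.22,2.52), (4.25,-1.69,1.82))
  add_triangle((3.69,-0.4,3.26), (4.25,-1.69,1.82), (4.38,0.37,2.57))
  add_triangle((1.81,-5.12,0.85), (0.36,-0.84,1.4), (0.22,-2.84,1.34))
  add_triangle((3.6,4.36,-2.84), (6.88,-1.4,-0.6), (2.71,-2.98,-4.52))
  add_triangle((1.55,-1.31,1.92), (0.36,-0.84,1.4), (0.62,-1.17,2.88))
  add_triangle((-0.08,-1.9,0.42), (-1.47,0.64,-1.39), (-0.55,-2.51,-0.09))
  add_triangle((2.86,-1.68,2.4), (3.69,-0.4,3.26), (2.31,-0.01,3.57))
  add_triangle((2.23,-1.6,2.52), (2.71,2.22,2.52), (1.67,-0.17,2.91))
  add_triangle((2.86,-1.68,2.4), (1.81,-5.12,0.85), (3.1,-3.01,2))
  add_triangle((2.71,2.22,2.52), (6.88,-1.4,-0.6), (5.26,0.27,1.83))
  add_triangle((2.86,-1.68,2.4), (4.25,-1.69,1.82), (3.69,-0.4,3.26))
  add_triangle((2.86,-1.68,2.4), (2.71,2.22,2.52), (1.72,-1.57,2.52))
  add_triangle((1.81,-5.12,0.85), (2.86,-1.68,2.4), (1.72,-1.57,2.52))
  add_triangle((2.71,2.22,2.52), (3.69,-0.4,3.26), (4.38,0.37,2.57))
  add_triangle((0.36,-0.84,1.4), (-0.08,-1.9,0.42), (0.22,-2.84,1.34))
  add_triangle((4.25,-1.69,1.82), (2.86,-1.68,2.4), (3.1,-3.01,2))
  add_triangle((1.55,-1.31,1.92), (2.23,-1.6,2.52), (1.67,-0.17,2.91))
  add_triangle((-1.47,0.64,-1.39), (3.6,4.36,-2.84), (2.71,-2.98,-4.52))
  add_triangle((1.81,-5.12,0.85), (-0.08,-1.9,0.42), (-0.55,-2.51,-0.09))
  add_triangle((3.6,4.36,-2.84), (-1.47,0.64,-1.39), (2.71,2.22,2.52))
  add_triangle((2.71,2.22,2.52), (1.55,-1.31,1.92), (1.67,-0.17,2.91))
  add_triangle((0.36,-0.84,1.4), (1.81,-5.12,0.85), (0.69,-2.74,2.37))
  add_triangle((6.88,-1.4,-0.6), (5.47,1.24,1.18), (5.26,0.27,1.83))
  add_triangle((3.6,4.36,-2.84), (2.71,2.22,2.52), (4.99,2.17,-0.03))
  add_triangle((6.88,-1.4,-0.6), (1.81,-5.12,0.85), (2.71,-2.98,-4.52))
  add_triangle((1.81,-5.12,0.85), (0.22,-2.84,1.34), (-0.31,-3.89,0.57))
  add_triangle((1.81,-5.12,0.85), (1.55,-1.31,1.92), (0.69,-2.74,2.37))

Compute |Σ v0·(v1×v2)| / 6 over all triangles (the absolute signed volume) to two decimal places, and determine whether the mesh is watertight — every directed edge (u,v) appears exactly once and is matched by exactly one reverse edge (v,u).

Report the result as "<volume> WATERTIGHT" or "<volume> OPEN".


Per-triangle v0·(v1×v2)/6:
  t1: +0.9239
  t2: -0.1990
  t3: +2.6206
  t4: -0.4117
  t5: +2.0772
  t6: +0.3508
  t7: +0.8755
  t8: -0.2853
  t9: -3.8664
  t10: +10.9823
  t11: +11.5926
  t12: +0.9958
  t13: +0.6665
  t14: -0.0018
  t15: +4.9592
  t16: +7.1370
  t17: +0.3271
  t18: +1.8430
  t19: +1.0586
  t20: +1.2190
  t21: +2.0017
  t22: +1.1540
  t23: +0.5027
  t24: +0.0512
  t25: -0.0266
  t26: +0.8288
  t27: +9.5698
  t28: +1.9877
  t29: +0.8900
  t30: +32.0487
  t31: -0.1331
  t32: +0.1300
  t33: +1.2697
  t34: +1.7904
  t35: +0.7838
  t36: -3.0371
  t37: +1.5343
  t38: +2.0219
  t39: +2.2604
  t40: +2.0745
  t41: +0.0414
  t42: +1.2210
  t43: +0.1396
  t44: +13.0391
  t45: +0.4533
  t46: +5.1394
  t47: -1.2487
  t48: -0.4027
  t49: +3.6287
  t50: +8.3357
  t51: +26.1466
  t52: +1.2997
  t53: +2.1810
Σ = +160.5418 → |volume| = 160.54

Directed edges: 159 total; 7 unmatched, e.g. (2.71,2.22,2.52)→(4.67,1.39,2.13) → open.

160.54 OPEN


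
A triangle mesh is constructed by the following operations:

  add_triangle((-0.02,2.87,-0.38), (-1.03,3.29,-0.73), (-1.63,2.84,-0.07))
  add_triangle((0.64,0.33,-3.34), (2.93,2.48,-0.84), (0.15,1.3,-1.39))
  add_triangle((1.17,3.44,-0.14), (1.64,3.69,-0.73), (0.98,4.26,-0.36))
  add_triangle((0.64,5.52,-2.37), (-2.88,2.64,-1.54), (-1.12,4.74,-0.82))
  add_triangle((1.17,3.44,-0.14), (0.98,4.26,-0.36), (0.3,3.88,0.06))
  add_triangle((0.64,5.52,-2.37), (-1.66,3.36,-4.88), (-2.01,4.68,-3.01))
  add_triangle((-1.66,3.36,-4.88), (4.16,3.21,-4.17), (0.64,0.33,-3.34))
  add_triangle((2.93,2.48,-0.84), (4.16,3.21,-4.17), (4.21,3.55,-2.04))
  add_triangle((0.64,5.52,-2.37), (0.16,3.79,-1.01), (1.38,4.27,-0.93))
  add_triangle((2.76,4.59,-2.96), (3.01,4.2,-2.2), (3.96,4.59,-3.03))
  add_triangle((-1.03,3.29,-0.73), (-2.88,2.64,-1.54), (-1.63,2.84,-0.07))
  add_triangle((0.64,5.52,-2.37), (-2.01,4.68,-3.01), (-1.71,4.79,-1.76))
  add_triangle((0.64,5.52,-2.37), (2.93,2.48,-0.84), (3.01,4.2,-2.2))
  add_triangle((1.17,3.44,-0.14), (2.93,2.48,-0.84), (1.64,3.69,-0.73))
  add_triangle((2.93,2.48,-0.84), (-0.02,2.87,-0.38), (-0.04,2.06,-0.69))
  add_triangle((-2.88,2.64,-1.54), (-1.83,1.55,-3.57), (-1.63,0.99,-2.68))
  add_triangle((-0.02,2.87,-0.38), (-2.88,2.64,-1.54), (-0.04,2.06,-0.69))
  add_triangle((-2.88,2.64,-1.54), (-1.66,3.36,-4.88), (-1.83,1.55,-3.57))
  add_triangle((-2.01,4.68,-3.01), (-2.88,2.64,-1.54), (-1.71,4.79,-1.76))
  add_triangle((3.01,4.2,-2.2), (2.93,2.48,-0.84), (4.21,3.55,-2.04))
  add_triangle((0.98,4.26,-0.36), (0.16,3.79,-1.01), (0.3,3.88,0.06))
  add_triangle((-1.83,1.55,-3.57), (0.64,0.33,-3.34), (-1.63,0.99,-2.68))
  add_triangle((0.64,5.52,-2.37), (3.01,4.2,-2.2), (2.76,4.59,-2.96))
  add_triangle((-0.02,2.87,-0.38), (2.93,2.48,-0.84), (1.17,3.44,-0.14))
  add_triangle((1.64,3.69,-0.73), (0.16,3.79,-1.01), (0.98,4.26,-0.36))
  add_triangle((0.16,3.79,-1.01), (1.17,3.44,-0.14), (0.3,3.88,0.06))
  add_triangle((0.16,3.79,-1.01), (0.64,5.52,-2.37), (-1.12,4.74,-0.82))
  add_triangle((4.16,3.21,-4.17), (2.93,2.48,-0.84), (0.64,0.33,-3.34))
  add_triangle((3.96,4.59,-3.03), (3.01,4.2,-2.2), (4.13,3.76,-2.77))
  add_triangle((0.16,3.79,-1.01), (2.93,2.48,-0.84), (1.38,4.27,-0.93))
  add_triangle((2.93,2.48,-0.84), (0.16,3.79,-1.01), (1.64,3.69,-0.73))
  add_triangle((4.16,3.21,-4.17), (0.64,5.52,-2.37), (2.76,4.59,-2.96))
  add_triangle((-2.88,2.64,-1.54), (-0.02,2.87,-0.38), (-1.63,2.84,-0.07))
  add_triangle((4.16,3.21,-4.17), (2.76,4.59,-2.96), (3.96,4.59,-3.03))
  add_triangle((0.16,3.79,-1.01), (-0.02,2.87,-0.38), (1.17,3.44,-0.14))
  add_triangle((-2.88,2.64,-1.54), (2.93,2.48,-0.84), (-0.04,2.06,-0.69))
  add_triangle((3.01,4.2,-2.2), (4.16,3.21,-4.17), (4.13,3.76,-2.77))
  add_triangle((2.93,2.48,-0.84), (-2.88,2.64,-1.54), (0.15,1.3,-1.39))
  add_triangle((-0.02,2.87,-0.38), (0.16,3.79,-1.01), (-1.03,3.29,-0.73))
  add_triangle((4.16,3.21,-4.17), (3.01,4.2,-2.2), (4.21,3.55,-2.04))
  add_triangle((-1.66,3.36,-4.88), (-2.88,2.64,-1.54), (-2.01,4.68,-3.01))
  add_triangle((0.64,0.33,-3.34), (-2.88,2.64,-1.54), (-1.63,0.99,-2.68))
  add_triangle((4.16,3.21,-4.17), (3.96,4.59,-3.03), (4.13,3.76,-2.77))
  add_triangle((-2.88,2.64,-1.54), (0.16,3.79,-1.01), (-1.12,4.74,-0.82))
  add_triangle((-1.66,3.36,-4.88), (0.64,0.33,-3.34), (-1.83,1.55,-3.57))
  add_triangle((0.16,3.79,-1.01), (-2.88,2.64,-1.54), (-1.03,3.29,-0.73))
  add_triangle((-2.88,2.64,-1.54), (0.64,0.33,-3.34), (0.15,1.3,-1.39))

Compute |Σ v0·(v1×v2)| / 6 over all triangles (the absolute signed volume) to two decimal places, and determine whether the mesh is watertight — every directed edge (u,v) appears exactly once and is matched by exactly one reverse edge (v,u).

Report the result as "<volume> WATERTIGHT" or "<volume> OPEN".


Per-triangle v0·(v1×v2)/6:
  t1: +0.3742
  t2: -1.9474
  t3: +0.1971
  t4: +4.1861
  t5: +0.1677
  t6: +6.1855
  t7: +9.4262
  t8: +0.1071
  t9: +0.7347
  t10: +0.4927
  t11: +1.0184
  t12: +2.7820
  t13: +1.4863
  t14: +0.5305
  t15: -0.5945
  t16: +0.5165
  t17: -0.5565
  t18: +2.5310
  t19: +1.8416
  t20: +0.6809
  t21: +0.4862
  t22: +0.4137
  t23: +1.4832
  t24: -0.7369
  t25: +0.5988
  t26: -0.6413
  t27: +0.6357
  t28: -0.1717
  t29: +0.2530
  t30: -0.5068
  t31: +0.6201
  t32: +2.2746
  t33: -1.3358
  t34: +1.8083
  t35: +0.3184
  t36: -0.6795
  t37: -1.4584
  t38: -1.9849
  t39: +0.2711
  t40: +2.6670
  t41: +3.7300
  t42: -1.6868
  t43: +1.0840
  t44: -1.5349
  t45: +2.2980
  t46: +0.8949
  t47: -1.8938
Σ = +37.3658 → |volume| = 37.37

Directed edges: 141 total; 9 unmatched, e.g. (0.64,5.52,-2.37)→(-2.88,2.64,-1.54) → open.

37.37 OPEN


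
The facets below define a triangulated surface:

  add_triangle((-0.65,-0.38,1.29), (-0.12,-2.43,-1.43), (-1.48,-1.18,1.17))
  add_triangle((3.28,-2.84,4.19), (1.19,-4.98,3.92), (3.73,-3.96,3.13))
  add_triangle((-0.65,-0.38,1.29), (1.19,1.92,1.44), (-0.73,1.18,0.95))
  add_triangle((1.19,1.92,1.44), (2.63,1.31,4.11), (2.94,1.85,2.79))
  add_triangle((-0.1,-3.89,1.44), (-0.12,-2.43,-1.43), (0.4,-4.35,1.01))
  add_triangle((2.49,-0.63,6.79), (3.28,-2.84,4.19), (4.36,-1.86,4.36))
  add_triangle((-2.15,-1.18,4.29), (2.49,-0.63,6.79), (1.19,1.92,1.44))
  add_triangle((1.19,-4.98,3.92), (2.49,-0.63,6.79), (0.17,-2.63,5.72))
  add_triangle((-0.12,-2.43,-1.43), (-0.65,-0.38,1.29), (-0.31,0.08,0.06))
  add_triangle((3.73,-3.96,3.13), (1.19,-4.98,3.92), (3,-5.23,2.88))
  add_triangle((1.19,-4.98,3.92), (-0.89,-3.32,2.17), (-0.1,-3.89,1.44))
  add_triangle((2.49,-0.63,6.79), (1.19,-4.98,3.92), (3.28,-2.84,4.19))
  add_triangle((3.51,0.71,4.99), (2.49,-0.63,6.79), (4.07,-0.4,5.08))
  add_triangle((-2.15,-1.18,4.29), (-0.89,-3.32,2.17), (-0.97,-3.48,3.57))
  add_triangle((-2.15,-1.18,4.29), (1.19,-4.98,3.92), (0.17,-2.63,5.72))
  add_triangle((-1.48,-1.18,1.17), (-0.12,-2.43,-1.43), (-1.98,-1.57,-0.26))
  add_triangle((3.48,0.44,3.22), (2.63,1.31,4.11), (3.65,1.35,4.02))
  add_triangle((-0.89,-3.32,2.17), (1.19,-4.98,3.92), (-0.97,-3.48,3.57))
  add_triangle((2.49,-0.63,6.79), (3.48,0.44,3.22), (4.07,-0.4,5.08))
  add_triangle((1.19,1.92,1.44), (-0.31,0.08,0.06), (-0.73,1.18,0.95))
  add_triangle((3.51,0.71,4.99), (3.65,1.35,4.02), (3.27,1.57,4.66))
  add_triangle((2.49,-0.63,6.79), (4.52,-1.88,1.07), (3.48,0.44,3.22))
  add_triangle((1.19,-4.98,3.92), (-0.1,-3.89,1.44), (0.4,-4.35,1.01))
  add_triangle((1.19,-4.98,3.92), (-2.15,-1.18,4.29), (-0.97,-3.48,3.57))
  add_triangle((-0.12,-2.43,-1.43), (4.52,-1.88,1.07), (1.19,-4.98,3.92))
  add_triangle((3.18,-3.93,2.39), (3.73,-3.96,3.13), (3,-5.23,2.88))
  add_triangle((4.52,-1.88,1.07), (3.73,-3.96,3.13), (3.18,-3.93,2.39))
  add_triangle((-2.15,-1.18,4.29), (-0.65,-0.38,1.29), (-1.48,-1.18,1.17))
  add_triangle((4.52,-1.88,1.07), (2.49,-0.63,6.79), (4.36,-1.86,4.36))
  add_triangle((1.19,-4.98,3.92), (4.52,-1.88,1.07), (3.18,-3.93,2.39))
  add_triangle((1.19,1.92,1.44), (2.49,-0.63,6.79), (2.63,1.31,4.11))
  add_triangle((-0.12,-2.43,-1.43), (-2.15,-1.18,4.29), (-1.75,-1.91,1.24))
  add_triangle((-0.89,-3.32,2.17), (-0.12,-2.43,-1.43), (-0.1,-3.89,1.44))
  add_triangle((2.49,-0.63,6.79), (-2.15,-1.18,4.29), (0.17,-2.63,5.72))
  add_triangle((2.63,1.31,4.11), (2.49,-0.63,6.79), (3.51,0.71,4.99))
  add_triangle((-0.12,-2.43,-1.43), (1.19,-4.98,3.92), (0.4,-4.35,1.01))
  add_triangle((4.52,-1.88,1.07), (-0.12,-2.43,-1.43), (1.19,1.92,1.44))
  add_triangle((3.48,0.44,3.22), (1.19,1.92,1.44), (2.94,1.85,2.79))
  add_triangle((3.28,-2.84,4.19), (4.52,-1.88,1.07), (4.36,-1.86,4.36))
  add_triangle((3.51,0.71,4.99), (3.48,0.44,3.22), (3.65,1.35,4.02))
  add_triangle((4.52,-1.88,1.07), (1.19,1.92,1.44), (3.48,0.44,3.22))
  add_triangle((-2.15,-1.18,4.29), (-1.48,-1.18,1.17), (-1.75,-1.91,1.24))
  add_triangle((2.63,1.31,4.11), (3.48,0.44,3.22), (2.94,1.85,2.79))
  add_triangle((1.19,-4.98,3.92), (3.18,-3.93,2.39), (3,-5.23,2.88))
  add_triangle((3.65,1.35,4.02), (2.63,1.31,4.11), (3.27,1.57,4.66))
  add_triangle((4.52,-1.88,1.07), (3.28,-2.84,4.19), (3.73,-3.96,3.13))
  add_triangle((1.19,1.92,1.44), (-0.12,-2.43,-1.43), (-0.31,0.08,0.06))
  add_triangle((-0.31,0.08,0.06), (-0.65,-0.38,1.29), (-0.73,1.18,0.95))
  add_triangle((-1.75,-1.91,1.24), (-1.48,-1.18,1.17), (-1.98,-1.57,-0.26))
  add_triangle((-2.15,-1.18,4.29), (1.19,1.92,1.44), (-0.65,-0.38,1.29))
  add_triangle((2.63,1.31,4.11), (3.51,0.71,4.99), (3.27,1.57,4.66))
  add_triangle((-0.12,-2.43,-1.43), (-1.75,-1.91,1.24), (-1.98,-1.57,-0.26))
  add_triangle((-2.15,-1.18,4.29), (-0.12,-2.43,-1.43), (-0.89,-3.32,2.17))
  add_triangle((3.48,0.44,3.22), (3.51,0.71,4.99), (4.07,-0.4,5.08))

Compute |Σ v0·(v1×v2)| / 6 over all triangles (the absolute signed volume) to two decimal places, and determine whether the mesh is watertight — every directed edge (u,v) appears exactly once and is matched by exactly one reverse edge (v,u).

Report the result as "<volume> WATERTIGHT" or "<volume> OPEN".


Per-triangle v0·(v1×v2)/6:
  t1: -0.3949
  t2: +4.4880
  t3: +0.7279
  t4: +0.9789
  t5: +0.7954
  t6: +4.7876
  t7: +8.0670
  t8: +9.4820
  t9: +0.1892
  t10: +2.8763
  t11: +1.8874
  t12: +9.7946
  t13: +2.7941
  t14: +1.2421
  t15: +6.0883
  t16: -1.0542
  t17: -0.4996
  t18: +1.8236
  t19: -1.6596
  t20: +0.0075
  t21: +0.6253
  t22: +8.0841
  t23: +1.2020
  t24: +3.3491
  t25: +11.5327
  t26: +0.4789
  t27: +1.4429
  t28: -0.0139
  t29: +1.2344
  t30: -1.6146
  t31: +1.3424
  t32: +1.3396
  t33: +1.2504
  t34: +7.1394
  t35: +1.7253
  t36: +0.3703
  t37: +0.3859
  t38: -0.2191
  t39: +3.5800
  t40: +0.7986
  t41: +2.7124
  t42: +0.3100
  t43: +1.3979
  t44: -1.2784
  t45: -0.0490
  t46: +3.6957
  t47: -0.0452
  t48: +0.0825
  t49: +0.2321
  t50: -0.0286
  t51: +0.1921
  t52: +1.3763
  t53: +2.0278
  t54: +1.1271
Σ = +108.2080 → |volume| = 108.21

Directed edges: 162 total, each appears once with its reverse present → watertight.

108.21 WATERTIGHT


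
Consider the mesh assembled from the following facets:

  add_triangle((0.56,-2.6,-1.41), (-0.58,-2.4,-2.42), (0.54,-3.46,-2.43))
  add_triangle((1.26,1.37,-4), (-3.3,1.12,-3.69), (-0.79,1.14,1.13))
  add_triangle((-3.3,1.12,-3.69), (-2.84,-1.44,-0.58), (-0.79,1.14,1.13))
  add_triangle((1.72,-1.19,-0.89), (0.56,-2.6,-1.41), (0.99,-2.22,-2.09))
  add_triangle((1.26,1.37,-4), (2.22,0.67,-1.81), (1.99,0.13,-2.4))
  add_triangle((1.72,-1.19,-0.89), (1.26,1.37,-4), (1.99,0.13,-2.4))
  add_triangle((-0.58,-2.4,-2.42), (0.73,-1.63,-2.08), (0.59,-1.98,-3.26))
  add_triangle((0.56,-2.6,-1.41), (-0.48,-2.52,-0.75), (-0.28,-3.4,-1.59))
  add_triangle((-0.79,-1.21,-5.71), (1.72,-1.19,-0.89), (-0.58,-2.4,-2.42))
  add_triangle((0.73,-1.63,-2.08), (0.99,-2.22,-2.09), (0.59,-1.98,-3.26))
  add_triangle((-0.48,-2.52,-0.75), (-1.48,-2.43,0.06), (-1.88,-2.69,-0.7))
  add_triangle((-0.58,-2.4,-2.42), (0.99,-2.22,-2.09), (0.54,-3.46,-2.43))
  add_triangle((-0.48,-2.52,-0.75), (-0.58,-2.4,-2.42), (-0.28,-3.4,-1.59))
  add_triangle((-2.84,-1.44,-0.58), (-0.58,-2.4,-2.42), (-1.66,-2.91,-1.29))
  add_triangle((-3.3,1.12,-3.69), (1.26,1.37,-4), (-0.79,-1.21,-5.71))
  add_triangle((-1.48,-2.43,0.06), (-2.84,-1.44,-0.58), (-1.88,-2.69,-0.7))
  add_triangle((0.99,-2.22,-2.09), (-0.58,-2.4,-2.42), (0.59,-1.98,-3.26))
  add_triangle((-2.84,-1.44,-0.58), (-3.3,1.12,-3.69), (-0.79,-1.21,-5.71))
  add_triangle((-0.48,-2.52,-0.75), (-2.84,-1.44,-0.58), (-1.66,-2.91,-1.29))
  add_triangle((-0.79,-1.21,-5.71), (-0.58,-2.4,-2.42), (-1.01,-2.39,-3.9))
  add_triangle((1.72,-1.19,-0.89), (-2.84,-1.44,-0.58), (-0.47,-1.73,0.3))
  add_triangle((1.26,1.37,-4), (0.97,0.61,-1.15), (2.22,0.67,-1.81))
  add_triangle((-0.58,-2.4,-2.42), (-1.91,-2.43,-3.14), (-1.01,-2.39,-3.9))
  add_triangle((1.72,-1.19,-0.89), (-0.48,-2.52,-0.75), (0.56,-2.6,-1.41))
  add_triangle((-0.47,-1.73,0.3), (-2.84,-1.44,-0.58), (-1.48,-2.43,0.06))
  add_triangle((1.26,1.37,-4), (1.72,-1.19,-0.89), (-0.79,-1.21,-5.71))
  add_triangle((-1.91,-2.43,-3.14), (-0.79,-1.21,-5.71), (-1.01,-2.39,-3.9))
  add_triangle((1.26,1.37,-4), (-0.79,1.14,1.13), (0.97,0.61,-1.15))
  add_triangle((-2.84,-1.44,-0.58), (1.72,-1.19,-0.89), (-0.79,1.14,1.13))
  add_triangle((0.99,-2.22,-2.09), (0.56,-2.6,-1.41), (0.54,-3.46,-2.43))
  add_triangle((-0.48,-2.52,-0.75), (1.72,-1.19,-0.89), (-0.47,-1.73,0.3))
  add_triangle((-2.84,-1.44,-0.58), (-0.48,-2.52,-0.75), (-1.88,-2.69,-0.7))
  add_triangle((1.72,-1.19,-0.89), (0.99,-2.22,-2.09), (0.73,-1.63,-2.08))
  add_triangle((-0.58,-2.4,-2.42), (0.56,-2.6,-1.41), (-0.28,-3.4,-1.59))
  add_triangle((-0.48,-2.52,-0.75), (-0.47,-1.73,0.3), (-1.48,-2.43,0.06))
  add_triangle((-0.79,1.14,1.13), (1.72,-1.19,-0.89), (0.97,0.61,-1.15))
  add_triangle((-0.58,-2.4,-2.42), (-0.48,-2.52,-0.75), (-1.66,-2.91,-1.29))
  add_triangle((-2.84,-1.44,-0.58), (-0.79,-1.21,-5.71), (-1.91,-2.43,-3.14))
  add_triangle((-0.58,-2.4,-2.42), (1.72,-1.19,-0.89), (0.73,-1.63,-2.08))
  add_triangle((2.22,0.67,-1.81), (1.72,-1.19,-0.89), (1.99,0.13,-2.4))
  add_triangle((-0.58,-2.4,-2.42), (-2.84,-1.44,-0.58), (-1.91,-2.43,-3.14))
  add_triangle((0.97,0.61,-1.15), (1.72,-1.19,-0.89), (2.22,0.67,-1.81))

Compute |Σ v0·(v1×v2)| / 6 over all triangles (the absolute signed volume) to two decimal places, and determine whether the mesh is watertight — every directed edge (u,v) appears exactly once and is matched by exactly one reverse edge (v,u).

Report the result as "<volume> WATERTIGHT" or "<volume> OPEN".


Per-triangle v0·(v1×v2)/6:
  t1: +0.1637
  t2: +4.5844
  t3: +3.9066
  t4: +0.5077
  t5: +0.8023
  t6: +0.5656
  t7: -0.3815
  t8: +0.1580
  t9: +3.5439
  t10: +0.0607
  t11: +0.4069
  t12: +0.5648
  t13: +0.2932
  t14: +1.3053
  t15: +9.1694
  t16: +0.5491
  t17: +0.8350
  t18: +8.4916
  t19: +0.3865
  t20: +0.4800
  t21: -1.2629
  t22: +0.2174
  t23: +0.6691
  t24: +0.2827
  t25: +0.0590
  t26: +5.6180
  t27: +1.4056
  t28: +0.6812
  t29: +0.3553
  t30: +0.2016
  t31: +0.6346
  t32: +0.1954
  t33: +0.2403
  t34: +0.6113
  t35: +0.3019
  t36: +0.3751
  t37: +0.7703
  t38: +2.7850
  t39: -0.4898
  t40: +0.5809
  t41: +1.1489
  t42: -0.1670
Σ = +51.6071 → |volume| = 51.61

Directed edges: 126 total, each appears once with its reverse present → watertight.

51.61 WATERTIGHT


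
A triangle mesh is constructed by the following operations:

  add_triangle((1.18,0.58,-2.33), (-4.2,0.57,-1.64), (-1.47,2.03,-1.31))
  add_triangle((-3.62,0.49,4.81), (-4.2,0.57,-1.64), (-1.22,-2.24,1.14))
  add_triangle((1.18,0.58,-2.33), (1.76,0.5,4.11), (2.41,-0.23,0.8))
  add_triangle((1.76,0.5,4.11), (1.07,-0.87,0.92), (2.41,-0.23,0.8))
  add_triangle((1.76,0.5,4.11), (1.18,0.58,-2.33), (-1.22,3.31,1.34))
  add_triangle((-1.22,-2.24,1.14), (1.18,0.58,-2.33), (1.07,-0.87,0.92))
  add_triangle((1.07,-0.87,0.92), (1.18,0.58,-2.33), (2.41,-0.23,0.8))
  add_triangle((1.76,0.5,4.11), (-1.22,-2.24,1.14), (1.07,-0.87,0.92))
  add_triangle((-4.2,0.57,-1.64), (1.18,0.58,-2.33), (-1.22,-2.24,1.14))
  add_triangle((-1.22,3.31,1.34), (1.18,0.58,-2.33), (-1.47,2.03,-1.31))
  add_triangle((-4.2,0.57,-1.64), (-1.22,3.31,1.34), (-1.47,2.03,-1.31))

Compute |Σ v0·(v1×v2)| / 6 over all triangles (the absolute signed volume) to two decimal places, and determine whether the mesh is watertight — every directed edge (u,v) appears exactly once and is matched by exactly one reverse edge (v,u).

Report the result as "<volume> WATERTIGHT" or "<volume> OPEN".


Per-triangle v0·(v1×v2)/6:
  t1: +3.1946
  t2: +10.4783
  t3: +1.7111
  t4: +1.2390
  t5: +5.7555
  t6: +1.3268
  t7: +0.6823
  t8: +2.2505
  t9: +3.8619
  t10: +2.6604
  t11: +3.9474
Σ = +37.1079 → |volume| = 37.11

Directed edges: 33 total; 5 unmatched, e.g. (-3.62,0.49,4.81)→(-4.2,0.57,-1.64) → open.

37.11 OPEN


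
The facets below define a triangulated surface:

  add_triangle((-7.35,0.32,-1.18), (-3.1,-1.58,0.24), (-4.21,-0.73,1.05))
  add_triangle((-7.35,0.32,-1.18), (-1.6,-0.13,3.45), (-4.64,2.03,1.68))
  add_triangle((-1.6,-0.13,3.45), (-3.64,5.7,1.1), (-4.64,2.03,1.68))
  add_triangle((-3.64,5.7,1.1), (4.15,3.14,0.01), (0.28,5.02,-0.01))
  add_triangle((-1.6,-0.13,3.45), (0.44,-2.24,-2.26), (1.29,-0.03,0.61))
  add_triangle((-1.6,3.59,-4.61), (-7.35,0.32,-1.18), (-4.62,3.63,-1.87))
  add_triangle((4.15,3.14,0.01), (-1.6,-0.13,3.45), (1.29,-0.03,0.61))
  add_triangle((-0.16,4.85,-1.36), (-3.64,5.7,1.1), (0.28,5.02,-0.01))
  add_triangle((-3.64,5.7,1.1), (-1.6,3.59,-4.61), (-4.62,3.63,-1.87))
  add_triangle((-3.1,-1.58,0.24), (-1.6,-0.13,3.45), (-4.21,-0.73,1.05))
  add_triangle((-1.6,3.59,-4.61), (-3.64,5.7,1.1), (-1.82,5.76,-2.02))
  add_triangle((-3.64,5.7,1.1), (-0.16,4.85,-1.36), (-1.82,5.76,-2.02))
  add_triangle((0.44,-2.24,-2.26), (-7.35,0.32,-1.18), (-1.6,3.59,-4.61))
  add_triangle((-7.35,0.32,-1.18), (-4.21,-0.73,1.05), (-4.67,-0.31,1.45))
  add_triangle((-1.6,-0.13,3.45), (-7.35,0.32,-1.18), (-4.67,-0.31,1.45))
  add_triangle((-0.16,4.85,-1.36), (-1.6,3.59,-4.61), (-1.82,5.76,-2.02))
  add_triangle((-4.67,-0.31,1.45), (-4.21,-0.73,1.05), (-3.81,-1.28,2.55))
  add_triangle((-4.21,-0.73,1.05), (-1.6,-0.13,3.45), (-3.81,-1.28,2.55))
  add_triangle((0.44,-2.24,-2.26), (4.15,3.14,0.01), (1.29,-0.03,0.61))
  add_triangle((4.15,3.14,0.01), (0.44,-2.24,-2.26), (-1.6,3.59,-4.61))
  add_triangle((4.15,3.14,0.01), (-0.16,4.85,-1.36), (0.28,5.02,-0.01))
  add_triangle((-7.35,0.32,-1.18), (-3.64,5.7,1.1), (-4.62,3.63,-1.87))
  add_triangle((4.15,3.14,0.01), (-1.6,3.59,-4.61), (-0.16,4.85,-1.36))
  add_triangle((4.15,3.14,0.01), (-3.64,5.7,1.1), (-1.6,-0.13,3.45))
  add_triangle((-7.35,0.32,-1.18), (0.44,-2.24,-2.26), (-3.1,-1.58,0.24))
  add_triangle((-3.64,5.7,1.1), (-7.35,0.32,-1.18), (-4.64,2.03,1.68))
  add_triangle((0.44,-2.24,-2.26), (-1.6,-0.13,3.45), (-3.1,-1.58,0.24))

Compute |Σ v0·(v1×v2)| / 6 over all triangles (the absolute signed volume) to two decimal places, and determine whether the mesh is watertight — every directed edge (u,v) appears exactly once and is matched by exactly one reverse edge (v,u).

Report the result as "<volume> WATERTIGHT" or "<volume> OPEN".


194.95 OPEN

Per-triangle v0·(v1×v2)/6:
  t1: +2.8005
  t2: +8.8938
  t3: +8.9788
  t4: +3.7498
  t5: +2.1054
  t6: +13.4190
  t7: +2.8570
  t8: +4.8719
  t9: +13.2874
  t10: +2.1765
  t11: +7.3012
  t12: +4.6849
  t13: +21.8935
  t14: +1.3758
  t15: +1.7929
  t16: +4.2628
  t17: +0.6850
  t18: -1.4914
  t19: +2.6534
  t20: +15.7048
  t21: +4.4849
  t22: +14.7342
  t23: +11.3229
  t24: +19.3675
  t25: +6.9032
  t26: +12.6895
  t27: +3.4465
Σ = +194.9514 → |volume| = 194.95

Directed edges: 81 total; 3 unmatched, e.g. (-4.67,-0.31,1.45)→(-1.6,-0.13,3.45) → open.


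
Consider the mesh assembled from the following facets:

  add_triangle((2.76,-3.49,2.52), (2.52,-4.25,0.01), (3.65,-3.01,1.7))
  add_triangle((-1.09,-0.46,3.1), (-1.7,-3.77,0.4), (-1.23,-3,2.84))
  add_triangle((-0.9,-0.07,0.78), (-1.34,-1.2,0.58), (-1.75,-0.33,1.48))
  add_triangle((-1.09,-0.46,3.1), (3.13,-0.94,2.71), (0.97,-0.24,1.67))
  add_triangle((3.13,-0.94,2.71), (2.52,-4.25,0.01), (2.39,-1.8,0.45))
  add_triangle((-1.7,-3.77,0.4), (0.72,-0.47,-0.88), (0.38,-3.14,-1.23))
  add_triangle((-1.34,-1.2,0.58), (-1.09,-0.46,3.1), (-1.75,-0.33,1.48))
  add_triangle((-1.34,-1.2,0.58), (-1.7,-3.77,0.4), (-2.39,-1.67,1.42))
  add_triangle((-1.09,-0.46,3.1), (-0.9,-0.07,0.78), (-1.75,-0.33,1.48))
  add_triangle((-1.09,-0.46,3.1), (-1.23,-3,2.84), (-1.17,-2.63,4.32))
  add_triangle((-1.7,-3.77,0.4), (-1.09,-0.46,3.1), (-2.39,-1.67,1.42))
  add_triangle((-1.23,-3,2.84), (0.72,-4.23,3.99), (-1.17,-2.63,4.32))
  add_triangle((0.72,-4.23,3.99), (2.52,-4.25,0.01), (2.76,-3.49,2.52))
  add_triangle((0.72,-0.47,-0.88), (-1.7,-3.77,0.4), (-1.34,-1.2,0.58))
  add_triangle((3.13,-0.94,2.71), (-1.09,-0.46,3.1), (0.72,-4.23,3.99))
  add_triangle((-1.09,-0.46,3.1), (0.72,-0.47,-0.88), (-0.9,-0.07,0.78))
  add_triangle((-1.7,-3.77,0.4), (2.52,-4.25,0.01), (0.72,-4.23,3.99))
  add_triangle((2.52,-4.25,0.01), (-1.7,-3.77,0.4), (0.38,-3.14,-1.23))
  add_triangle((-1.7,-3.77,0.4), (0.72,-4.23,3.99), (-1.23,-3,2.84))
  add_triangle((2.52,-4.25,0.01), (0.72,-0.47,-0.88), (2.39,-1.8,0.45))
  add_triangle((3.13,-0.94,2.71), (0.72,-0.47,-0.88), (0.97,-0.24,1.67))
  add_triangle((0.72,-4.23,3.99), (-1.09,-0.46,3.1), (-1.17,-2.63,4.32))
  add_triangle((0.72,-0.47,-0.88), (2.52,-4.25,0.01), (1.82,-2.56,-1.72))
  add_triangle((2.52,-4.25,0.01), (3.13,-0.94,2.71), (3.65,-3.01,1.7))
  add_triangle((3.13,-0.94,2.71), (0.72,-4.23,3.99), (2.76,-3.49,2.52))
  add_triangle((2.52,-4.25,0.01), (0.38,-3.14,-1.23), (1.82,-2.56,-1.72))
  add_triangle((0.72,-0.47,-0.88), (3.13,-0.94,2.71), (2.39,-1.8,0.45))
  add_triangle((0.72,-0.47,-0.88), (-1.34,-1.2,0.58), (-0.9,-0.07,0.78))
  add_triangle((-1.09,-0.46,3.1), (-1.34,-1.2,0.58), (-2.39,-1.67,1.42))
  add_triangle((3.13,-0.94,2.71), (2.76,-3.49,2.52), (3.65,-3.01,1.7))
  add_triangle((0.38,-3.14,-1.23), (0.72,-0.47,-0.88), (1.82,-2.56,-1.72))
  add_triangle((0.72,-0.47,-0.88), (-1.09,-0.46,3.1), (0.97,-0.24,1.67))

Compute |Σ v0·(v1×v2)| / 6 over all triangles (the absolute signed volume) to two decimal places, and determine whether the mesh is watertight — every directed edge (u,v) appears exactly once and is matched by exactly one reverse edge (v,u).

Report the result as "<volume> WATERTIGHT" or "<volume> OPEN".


Per-triangle v0·(v1×v2)/6:
  t1: +2.4904
  t2: +1.6338
  t3: +0.0109
  t4: +0.4492
  t5: +1.7247
  t6: +0.1340
  t7: +0.6429
  t8: +0.1582
  t9: +0.0647
  t10: +0.7027
  t11: +2.4491
  t12: +2.2454
  t13: +5.1285
  t14: +0.2017
  t15: +7.0842
  t16: -0.1845
  t17: +10.5992
  t18: +3.8598
  t19: +3.8899
  t20: +0.9649
  t21: -0.0697
  t22: +1.5257
  t23: +0.3510
  t24: -0.4926
  t25: +4.4007
  t26: +2.0765
  t27: +0.6344
  t28: -0.0038
  t29: -0.2316
  t30: +2.1572
  t31: +0.3011
  t32: -0.4849
Σ = +54.4138 → |volume| = 54.41

Directed edges: 96 total, each appears once with its reverse present → watertight.

54.41 WATERTIGHT


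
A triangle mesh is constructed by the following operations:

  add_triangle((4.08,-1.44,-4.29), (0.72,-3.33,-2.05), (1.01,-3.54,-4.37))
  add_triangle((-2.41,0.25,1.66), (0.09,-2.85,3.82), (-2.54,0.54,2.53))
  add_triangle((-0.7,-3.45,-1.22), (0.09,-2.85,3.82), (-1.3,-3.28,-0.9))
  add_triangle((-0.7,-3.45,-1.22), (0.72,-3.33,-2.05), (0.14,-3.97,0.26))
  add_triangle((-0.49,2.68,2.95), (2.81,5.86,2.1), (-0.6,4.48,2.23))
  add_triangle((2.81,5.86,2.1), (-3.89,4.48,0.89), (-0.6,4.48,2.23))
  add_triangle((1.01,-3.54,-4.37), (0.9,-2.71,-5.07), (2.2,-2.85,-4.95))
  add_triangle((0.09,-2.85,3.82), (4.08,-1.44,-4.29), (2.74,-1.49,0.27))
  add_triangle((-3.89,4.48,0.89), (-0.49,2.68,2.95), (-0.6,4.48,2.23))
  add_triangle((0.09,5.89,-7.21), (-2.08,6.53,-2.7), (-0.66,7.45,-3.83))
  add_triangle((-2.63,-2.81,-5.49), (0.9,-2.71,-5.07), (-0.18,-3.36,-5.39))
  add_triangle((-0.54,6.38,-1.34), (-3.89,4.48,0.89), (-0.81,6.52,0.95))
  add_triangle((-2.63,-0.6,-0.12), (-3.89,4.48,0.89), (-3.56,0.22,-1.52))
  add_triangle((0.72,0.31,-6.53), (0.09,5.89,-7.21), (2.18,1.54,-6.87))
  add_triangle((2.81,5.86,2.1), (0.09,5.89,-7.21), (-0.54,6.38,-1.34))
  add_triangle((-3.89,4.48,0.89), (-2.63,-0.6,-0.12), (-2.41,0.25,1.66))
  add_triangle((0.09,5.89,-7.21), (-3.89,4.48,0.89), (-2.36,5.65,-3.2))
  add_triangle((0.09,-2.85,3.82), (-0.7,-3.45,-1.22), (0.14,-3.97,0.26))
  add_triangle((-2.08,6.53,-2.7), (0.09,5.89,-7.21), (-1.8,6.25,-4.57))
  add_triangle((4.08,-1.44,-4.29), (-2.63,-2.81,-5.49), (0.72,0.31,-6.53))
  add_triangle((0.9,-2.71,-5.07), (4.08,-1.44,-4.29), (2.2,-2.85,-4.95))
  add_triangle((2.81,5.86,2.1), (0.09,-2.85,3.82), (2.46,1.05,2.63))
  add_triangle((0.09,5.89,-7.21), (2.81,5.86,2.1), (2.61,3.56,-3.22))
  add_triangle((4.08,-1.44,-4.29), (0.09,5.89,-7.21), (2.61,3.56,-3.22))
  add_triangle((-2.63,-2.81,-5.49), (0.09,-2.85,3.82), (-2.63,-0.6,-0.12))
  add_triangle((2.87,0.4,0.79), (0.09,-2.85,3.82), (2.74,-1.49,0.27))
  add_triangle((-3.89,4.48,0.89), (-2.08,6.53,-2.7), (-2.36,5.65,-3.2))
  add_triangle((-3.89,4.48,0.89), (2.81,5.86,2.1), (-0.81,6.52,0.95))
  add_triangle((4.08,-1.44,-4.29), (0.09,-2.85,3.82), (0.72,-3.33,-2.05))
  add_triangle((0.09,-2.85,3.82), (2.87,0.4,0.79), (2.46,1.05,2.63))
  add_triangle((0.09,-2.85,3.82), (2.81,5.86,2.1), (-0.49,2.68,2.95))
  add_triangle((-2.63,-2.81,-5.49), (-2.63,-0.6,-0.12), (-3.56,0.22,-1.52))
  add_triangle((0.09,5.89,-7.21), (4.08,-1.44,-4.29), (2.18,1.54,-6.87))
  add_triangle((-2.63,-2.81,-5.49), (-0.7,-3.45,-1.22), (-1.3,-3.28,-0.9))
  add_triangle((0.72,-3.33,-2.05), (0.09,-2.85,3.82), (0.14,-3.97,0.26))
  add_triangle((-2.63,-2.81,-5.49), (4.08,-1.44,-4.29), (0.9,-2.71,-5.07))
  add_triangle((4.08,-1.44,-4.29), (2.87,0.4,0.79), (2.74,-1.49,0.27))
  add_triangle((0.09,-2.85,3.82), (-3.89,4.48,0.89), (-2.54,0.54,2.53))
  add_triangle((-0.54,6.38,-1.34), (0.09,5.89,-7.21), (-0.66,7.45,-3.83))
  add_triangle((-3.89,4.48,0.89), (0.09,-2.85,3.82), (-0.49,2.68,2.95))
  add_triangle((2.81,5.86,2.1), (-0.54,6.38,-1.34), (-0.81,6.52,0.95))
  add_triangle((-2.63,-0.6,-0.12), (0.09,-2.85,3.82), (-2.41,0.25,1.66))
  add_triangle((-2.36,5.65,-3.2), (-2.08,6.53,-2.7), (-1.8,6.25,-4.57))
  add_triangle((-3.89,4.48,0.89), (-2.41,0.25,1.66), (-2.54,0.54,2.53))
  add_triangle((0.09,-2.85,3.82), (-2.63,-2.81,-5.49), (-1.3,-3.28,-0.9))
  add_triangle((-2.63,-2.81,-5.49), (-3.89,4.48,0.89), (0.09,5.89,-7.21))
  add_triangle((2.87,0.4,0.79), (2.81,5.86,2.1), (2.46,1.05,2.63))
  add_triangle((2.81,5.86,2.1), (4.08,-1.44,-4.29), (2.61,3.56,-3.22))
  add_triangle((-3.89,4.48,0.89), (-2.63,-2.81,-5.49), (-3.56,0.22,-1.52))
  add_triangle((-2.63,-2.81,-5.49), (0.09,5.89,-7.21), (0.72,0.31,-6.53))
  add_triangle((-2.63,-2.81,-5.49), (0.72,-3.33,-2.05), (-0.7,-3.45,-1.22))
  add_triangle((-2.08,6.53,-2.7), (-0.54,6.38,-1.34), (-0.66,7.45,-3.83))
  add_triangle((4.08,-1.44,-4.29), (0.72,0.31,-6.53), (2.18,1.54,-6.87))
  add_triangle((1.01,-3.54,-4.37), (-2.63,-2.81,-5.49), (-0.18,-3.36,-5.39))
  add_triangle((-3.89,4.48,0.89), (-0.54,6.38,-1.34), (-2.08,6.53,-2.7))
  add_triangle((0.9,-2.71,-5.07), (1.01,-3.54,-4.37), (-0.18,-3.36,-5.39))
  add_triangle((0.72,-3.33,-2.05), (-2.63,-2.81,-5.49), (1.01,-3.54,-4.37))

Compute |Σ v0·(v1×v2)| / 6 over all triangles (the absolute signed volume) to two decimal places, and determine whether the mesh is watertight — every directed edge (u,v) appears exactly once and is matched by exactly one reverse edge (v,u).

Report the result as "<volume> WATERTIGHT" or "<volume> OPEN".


389.88 OPEN

Per-triangle v0·(v1×v2)/6:
  t1: +4.1201
  t2: +1.3217
  t3: +1.8612
  t4: +1.8096
  t5: +4.2576
  t6: +5.6035
  t7: +1.3040
  t8: +4.6466
  t9: +4.1009
  t10: +7.2976
  t11: +1.5784
  t12: +8.1561
  t13: +3.6770
  t14: +9.5201
  t15: +23.0814
  t16: +3.7900
  t17: -0.8663
  t18: +1.9854
  t19: +3.2577
  t20: +17.8416
  t21: +1.5249
  t22: +6.0448
  t23: +20.2257
  t24: +19.7666
  t25: +10.4533
  t26: +4.0612
  t27: +3.9879
  t28: +5.4261
  t29: +10.6656
  t30: +3.9577
  t31: +11.2239
  t32: +3.7447
  t33: +7.2599
  t34: +1.9482
  t35: +1.4329
  t36: +2.9474
  t37: +4.3815
  t38: +2.4692
  t39: +1.6046
  t40: +10.3210
  t41: +9.0679
  t42: +3.5648
  t43: +1.3903
  t44: +1.4767
  t45: +0.6685
  t46: +50.8876
  t47: +4.6594
  t48: +17.6187
  t49: +6.4864
  t50: +21.8901
  t51: +4.6416
  t52: +3.6373
  t53: +7.3098
  t54: +1.1573
  t55: +7.9330
  t56: +1.2515
  t57: +4.4468
Σ = +389.8788 → |volume| = 389.88

Directed edges: 171 total; 9 unmatched, e.g. (1.01,-3.54,-4.37)→(4.08,-1.44,-4.29) → open.


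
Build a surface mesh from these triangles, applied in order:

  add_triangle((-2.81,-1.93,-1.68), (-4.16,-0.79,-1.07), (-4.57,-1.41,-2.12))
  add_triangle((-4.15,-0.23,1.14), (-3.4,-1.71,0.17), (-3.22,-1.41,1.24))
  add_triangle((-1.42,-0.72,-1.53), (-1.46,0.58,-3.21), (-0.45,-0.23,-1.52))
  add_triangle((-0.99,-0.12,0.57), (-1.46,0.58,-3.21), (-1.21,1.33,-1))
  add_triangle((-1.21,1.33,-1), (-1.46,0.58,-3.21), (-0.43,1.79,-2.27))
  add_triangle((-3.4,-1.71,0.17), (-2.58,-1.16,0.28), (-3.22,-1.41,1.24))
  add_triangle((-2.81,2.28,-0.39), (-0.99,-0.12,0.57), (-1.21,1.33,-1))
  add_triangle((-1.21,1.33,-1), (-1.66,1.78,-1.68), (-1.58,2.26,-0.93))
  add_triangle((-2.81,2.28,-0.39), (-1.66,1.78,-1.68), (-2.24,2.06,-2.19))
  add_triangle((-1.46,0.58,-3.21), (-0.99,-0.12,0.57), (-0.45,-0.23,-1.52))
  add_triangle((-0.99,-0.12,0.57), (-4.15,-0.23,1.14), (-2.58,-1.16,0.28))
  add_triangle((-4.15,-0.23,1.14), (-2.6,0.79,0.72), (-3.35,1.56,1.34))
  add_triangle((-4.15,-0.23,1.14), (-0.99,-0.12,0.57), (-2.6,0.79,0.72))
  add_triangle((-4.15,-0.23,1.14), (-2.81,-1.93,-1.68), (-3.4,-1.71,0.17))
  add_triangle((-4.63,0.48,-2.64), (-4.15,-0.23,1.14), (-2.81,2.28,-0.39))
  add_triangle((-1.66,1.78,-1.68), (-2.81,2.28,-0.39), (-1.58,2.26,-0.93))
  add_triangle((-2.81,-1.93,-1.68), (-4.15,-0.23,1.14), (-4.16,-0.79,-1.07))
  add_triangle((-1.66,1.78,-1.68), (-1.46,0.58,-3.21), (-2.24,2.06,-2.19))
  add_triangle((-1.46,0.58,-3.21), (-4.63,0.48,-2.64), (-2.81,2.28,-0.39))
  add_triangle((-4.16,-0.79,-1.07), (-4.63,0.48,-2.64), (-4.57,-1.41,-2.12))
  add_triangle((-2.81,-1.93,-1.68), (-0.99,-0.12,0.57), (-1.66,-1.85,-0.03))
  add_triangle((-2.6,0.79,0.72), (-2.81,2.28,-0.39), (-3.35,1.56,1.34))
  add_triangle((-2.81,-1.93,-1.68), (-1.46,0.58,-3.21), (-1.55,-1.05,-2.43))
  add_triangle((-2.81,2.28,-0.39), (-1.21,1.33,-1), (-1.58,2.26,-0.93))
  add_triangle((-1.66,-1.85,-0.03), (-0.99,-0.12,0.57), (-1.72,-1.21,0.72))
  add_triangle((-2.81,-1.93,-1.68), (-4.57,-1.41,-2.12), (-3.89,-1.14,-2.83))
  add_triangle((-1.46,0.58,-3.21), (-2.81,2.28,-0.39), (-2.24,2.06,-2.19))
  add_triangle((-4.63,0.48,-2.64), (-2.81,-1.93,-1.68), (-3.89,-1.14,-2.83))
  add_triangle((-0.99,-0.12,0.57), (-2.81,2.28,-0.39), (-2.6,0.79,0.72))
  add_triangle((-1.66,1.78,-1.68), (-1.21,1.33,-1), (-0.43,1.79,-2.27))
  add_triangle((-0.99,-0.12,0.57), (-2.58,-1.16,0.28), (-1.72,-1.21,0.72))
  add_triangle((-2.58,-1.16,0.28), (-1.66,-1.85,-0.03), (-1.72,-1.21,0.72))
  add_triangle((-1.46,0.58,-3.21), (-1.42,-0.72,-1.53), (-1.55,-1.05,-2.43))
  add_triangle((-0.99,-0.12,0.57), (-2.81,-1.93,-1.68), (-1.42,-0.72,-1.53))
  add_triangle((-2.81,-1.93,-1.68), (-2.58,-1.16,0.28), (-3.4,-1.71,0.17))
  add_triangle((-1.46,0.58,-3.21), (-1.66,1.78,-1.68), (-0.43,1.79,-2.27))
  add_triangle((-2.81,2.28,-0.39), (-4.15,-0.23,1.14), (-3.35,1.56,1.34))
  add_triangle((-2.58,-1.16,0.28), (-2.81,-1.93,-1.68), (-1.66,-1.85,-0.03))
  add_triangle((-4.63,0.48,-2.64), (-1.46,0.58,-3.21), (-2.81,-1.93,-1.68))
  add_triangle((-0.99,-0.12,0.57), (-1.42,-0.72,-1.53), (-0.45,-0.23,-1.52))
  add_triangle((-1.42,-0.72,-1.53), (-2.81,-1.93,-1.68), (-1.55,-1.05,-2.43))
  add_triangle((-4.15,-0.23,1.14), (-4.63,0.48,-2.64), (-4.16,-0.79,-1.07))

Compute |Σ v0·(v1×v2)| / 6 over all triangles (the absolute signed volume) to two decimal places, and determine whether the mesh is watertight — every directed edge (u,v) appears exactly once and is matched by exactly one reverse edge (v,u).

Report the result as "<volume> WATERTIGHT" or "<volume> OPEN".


Per-triangle v0·(v1×v2)/6:
  t1: +0.5547
  t2: +1.0249
  t3: +0.3242
  t4: -0.7750
  t5: -0.9279
  t6: -0.0662
  t7: -0.2444
  t8: -0.0291
  t9: +0.2165
  t10: -0.3395
  t11: +0.2290
  t12: -0.2642
  t13: +0.1928
  t14: +1.6429
  t15: +5.9984
  t16: +0.5198
  t17: +1.7667
  t18: +0.1849
  t19: +4.0495
  t20: +1.4348
  t21: -0.6387
  t22: -0.5292
  t23: +1.0984
  t24: -0.2652
  t25: -0.0894
  t26: +0.8475
  t27: +0.8736
  t28: -0.9563
  t29: -0.0302
  t30: +0.0991
  t31: +0.1614
  t32: +0.2926
  t33: -0.3398
  t34: -0.3175
  t35: -0.0977
  t36: +1.1372
  t37: +2.1101
  t38: +0.8818
  t39: +4.1011
  t40: -0.0929
  t41: -0.1751
  t42: +2.6411
Σ = +26.2045 → |volume| = 26.20

Directed edges: 126 total; 6 unmatched, e.g. (-3.22,-1.41,1.24)→(-4.15,-0.23,1.14) → open.

26.20 OPEN
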